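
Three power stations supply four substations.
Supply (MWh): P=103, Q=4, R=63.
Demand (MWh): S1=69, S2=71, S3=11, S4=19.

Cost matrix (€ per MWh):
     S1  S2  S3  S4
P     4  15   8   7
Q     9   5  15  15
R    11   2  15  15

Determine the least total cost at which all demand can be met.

703

One minimum-cost allocation:
  P–S1: 69 × €4 = €276
  P–S2: 4 × €15 = €60
  P–S3: 11 × €8 = €88
  P–S4: 19 × €7 = €133
  Q–S2: 4 × €5 = €20
  R–S2: 63 × €2 = €126
Total = 276 + 60 + 88 + 133 + 20 + 126 = €703.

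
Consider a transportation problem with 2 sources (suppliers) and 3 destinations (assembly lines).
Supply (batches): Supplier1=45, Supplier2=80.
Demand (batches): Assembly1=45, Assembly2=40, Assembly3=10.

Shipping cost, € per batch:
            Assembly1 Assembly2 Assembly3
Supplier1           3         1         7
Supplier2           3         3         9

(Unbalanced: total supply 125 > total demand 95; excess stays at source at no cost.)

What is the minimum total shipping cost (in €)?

One minimum-cost allocation:
  Supplier1->Assembly2: 40 × €1 = €40
  Supplier1->Assembly3: 5 × €7 = €35
  Supplier2->Assembly1: 45 × €3 = €135
  Supplier2->Assembly3: 5 × €9 = €45
Total = 40 + 35 + 135 + 45 = €255.

255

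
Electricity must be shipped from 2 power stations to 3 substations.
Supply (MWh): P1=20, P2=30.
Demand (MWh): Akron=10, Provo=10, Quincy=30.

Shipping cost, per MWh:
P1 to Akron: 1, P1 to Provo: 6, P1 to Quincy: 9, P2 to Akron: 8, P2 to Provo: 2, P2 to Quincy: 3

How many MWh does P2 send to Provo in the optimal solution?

0

The minimum-cost plan:
  P1–Akron: 10 × 1 = 10
  P1–Provo: 10 × 6 = 60
  P2–Quincy: 30 × 3 = 90
Total cost = 160.
The route P2→Provo is not used.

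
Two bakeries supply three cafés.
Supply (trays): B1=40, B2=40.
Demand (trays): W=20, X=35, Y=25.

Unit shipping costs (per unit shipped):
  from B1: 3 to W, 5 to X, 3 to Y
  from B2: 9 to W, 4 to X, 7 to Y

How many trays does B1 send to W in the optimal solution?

20

Optimal shipments:
  B1→W: 20 × 3 = 60
  B1→Y: 20 × 3 = 60
  B2→X: 35 × 4 = 140
  B2→Y: 5 × 7 = 35
Total cost = 295.
So B1→W carries 20 trays.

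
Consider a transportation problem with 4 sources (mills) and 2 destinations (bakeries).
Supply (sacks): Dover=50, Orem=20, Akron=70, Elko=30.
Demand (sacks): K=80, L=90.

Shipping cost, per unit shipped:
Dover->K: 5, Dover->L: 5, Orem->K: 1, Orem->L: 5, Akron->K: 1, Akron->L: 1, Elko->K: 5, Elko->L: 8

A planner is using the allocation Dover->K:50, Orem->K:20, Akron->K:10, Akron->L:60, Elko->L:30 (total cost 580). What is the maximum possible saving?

90

Current plan cost = 50·5 + 20·1 + 10·1 + 60·1 + 30·8 = 580.
Optimal plan:
  Dover->K: 30 × 5 = 150
  Dover->L: 20 × 5 = 100
  Orem->K: 20 × 1 = 20
  Akron->L: 70 × 1 = 70
  Elko->K: 30 × 5 = 150
Optimal cost = 490.
Saving = 580 − 490 = 90.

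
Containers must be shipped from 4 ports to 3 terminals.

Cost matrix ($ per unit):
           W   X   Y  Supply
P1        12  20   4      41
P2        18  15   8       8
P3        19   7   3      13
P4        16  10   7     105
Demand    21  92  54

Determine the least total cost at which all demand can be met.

1446

Optimal allocation:
  P1 to W: 21 TEU
  P1 to Y: 20 TEU
  P2 to Y: 8 TEU
  P3 to Y: 13 TEU
  P4 to X: 92 TEU
  P4 to Y: 13 TEU
Total cost = $1446.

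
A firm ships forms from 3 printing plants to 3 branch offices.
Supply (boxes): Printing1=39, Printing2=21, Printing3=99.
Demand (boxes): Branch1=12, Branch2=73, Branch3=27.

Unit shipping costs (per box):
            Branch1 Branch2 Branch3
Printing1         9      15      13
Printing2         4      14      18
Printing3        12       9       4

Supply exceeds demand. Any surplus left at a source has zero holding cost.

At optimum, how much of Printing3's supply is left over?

0

An optimal plan:
  Printing2->Branch1: 12 × 4 = 48
  Printing2->Branch2: 1 × 14 = 14
  Printing3->Branch2: 72 × 9 = 648
  Printing3->Branch3: 27 × 4 = 108
Total cost = 818.
Printing3 ships 99 of its 99, leaving 0.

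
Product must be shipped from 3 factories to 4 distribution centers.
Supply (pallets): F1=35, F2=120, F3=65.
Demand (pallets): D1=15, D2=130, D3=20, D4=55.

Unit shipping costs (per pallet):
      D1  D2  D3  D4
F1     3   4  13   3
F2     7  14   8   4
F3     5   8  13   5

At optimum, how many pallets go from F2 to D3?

Solving gives:
  F1→D2: 35 × 4 = 140
  F2→D1: 15 × 7 = 105
  F2→D2: 30 × 14 = 420
  F2→D3: 20 × 8 = 160
  F2→D4: 55 × 4 = 220
  F3→D2: 65 × 8 = 520
Total cost = 1565.
So F2→D3 carries 20 pallets.

20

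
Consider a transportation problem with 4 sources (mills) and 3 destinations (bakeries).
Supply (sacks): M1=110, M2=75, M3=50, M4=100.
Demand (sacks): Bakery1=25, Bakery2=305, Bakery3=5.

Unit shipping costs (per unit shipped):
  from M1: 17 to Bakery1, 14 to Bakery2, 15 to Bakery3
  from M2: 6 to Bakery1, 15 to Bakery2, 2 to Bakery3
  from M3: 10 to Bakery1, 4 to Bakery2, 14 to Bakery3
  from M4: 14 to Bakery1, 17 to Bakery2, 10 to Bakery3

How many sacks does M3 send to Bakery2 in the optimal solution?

50

Optimal shipments:
  M1–Bakery2: 110 × 14 = 1540
  M2–Bakery1: 25 × 6 = 150
  M2–Bakery2: 45 × 15 = 675
  M2–Bakery3: 5 × 2 = 10
  M3–Bakery2: 50 × 4 = 200
  M4–Bakery2: 100 × 17 = 1700
Total cost = 4275.
So M3→Bakery2 carries 50 sacks.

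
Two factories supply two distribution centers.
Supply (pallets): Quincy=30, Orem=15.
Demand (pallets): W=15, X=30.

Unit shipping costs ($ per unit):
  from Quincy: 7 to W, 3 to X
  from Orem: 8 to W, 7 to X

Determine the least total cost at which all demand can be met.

An optimal shipping plan:
  Quincy to X: 30 × $3 = $90
  Orem to W: 15 × $8 = $120
Total = 90 + 120 = $210.

210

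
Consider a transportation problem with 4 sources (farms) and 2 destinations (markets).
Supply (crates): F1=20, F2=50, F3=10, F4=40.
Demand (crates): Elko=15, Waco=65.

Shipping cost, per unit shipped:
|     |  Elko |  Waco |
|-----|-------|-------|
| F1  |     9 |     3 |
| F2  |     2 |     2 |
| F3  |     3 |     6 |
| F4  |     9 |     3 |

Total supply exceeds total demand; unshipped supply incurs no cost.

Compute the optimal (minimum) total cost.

Optimal allocation:
  F1→Waco: 20 × 3 = 60
  F2→Elko: 5 × 2 = 10
  F2→Waco: 45 × 2 = 90
  F3→Elko: 10 × 3 = 30
Total = 60 + 10 + 90 + 30 = 190.

190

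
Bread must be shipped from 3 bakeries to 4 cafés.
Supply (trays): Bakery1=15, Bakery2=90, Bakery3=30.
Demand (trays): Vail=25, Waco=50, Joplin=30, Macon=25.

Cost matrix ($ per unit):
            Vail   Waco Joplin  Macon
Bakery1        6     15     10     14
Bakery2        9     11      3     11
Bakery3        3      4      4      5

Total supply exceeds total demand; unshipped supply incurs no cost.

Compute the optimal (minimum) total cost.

An optimal shipping plan:
  Bakery1 to Vail: 15 trays
  Bakery2 to Vail: 10 trays
  Bakery2 to Waco: 20 trays
  Bakery2 to Joplin: 30 trays
  Bakery2 to Macon: 25 trays
  Bakery3 to Waco: 30 trays
Total cost = $885.

885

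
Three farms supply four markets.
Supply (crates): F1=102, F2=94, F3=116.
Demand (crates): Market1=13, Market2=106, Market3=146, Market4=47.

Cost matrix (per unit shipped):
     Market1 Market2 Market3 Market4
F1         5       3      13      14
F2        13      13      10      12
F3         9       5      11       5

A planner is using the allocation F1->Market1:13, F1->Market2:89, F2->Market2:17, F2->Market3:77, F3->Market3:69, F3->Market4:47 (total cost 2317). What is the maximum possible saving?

153

Current plan cost = 13·5 + 89·3 + 17·13 + 77·10 + 69·11 + 47·5 = 2317.
Optimal plan:
  F1->Market1: 13 × 5 = 65
  F1->Market2: 89 × 3 = 267
  F2->Market3: 94 × 10 = 940
  F3->Market2: 17 × 5 = 85
  F3->Market3: 52 × 11 = 572
  F3->Market4: 47 × 5 = 235
Optimal cost = 2164.
Saving = 2317 − 2164 = 153.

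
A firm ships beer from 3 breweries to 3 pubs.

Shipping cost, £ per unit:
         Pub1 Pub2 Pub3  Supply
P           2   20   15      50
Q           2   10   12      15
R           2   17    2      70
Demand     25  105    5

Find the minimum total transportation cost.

One minimum-cost allocation:
  P->Pub1: 25 kegs
  P->Pub2: 25 kegs
  Q->Pub2: 15 kegs
  R->Pub2: 65 kegs
  R->Pub3: 5 kegs
Total cost = £1815.

1815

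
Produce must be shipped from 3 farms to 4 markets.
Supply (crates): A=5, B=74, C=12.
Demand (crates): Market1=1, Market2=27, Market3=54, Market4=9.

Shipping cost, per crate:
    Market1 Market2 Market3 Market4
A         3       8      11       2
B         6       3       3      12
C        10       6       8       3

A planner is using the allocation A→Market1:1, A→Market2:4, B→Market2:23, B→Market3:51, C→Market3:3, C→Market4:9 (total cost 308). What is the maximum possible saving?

18

Current plan cost = 1·3 + 4·8 + 23·3 + 51·3 + 3·8 + 9·3 = 308.
Optimal plan:
  A->Market1: 1 crates
  A->Market4: 4 crates
  B->Market2: 20 crates
  B->Market3: 54 crates
  C->Market2: 7 crates
  C->Market4: 5 crates
Optimal cost = 290.
Saving = 308 − 290 = 18.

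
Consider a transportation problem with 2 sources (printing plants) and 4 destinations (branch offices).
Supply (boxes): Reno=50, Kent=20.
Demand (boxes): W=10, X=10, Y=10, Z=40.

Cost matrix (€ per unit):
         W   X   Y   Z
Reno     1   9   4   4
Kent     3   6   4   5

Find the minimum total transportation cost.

270

One minimum-cost allocation:
  Reno→W: 10 × €1 = €10
  Reno→Z: 40 × €4 = €160
  Kent→X: 10 × €6 = €60
  Kent→Y: 10 × €4 = €40
Total = 10 + 160 + 60 + 40 = €270.
(Supply check: Reno ships 50; Kent ships 20.)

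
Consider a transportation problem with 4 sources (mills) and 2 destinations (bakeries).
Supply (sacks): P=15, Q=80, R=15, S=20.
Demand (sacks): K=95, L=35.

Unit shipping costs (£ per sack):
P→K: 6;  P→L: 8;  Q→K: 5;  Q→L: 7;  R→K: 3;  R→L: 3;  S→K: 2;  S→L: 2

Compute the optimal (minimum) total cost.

A cheapest plan:
  P->K: 15 sacks
  Q->K: 80 sacks
  R->L: 15 sacks
  S->L: 20 sacks
Total cost = £575.

575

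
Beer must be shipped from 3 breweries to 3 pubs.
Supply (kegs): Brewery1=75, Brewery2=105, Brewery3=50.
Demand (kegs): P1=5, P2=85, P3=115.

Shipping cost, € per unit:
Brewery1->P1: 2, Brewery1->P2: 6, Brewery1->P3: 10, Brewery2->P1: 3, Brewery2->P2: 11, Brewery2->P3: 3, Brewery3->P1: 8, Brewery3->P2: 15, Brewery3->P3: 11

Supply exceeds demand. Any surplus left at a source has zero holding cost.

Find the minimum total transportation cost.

One minimum-cost allocation:
  Brewery1–P2: 75 × €6 = €450
  Brewery2–P3: 105 × €3 = €315
  Brewery3–P1: 5 × €8 = €40
  Brewery3–P2: 10 × €15 = €150
  Brewery3–P3: 10 × €11 = €110
Total = 450 + 315 + 40 + 150 + 110 = €1065.

1065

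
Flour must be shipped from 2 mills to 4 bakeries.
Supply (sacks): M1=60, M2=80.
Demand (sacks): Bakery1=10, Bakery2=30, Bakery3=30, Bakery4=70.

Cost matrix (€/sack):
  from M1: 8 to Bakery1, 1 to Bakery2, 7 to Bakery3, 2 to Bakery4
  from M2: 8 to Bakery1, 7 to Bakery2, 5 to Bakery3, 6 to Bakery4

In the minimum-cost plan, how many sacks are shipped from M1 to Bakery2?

The minimum-cost plan:
  M1–Bakery2: 30 × €1 = €30
  M1–Bakery4: 30 × €2 = €60
  M2–Bakery1: 10 × €8 = €80
  M2–Bakery3: 30 × €5 = €150
  M2–Bakery4: 40 × €6 = €240
Total cost = €560.
So M1→Bakery2 carries 30 sacks.

30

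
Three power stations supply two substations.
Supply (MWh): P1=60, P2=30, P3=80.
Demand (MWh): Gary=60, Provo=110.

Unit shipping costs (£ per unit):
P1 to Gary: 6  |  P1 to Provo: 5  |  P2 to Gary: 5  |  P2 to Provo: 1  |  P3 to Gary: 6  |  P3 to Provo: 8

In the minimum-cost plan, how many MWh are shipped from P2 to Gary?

Solving gives:
  P1->Provo: 60 MWh
  P2->Provo: 30 MWh
  P3->Gary: 60 MWh
  P3->Provo: 20 MWh
Total cost = £850.
The route P2→Gary is not used.

0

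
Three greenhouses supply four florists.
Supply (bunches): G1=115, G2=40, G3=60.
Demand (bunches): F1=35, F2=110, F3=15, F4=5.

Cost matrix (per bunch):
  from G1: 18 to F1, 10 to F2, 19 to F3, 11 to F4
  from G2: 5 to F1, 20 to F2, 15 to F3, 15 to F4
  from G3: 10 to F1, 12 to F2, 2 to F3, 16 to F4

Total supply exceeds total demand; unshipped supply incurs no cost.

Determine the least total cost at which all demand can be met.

One minimum-cost allocation:
  G1 to F2: 110 × 10 = 1100
  G1 to F4: 5 × 11 = 55
  G2 to F1: 35 × 5 = 175
  G3 to F3: 15 × 2 = 30
Total = 1100 + 55 + 175 + 30 = 1360.

1360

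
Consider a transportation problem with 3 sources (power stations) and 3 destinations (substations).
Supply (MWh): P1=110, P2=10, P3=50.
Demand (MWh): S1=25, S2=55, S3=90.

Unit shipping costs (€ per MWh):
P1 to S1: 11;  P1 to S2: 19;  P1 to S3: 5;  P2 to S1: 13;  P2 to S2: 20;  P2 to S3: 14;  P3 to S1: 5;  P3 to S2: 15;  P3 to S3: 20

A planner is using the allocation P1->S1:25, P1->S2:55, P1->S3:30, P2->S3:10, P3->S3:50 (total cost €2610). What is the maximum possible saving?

1080

Current plan cost = 25·11 + 55·19 + 30·5 + 10·14 + 50·20 = €2610.
Optimal plan:
  P1→S2: 20 × €19 = €380
  P1→S3: 90 × €5 = €450
  P2→S2: 10 × €20 = €200
  P3→S1: 25 × €5 = €125
  P3→S2: 25 × €15 = €375
Optimal cost = €1530.
Saving = 2610 − 1530 = €1080.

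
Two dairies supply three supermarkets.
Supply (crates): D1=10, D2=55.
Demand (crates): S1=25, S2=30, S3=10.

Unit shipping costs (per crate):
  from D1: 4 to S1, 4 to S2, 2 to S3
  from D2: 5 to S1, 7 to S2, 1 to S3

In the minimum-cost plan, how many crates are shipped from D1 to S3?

0

The minimum-cost plan:
  D1→S2: 10 × 4 = 40
  D2→S1: 25 × 5 = 125
  D2→S2: 20 × 7 = 140
  D2→S3: 10 × 1 = 10
Total cost = 315.
The route D1→S3 is not used.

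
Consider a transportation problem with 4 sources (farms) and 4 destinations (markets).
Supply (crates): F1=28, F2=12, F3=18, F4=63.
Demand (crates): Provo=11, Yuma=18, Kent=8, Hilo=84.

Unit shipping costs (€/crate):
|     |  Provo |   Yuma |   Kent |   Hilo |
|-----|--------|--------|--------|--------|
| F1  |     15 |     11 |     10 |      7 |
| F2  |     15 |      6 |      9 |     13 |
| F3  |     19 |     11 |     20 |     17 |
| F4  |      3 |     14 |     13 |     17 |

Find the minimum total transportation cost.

1423

A cheapest plan:
  F1->Hilo: 28 × €7 = €196
  F2->Yuma: 12 × €6 = €72
  F3->Yuma: 6 × €11 = €66
  F3->Hilo: 12 × €17 = €204
  F4->Provo: 11 × €3 = €33
  F4->Kent: 8 × €13 = €104
  F4->Hilo: 44 × €17 = €748
Total = 196 + 72 + 66 + 204 + 33 + 104 + 748 = €1423.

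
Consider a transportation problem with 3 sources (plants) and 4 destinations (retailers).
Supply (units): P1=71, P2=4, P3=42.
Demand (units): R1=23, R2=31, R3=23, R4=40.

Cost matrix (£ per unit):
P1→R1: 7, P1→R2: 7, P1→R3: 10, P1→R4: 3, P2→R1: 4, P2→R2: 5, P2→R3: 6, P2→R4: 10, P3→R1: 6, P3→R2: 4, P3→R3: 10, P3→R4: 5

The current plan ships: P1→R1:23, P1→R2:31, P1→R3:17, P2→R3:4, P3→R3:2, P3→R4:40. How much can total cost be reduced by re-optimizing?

Current plan cost = 23·7 + 31·7 + 17·10 + 4·6 + 2·10 + 40·5 = £792.
Optimal plan:
  P1–R1: 12 units
  P1–R3: 19 units
  P1–R4: 40 units
  P2–R3: 4 units
  P3–R1: 11 units
  P3–R2: 31 units
Optimal cost = £608.
Saving = 792 − 608 = £184.

184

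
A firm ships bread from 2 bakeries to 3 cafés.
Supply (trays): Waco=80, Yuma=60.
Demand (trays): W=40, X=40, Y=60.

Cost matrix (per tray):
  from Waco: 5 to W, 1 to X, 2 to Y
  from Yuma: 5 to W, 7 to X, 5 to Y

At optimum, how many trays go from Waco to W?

0

Optimal shipments:
  Waco->X: 40 × 1 = 40
  Waco->Y: 40 × 2 = 80
  Yuma->W: 40 × 5 = 200
  Yuma->Y: 20 × 5 = 100
Total cost = 420.
The route Waco→W is not used.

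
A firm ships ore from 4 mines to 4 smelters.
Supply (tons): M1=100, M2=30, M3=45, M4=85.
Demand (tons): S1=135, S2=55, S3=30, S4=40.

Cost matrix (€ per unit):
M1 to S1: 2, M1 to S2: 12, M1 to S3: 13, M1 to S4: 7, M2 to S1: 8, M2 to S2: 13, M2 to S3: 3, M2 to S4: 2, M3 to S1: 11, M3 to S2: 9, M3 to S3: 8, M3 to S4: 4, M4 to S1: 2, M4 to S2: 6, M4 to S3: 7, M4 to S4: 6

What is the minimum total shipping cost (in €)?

865

A cheapest plan:
  M1->S1: 100 × €2 = €200
  M2->S3: 30 × €3 = €90
  M3->S2: 5 × €9 = €45
  M3->S4: 40 × €4 = €160
  M4->S1: 35 × €2 = €70
  M4->S2: 50 × €6 = €300
Total = 200 + 90 + 45 + 160 + 70 + 300 = €865.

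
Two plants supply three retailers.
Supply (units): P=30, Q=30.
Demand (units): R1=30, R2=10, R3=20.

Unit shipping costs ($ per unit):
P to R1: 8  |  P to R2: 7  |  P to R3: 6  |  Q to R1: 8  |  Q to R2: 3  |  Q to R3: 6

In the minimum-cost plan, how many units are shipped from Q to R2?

Solving gives:
  P->R1: 10 × $8 = $80
  P->R3: 20 × $6 = $120
  Q->R1: 20 × $8 = $160
  Q->R2: 10 × $3 = $30
Total cost = $390.
So Q→R2 carries 10 units.

10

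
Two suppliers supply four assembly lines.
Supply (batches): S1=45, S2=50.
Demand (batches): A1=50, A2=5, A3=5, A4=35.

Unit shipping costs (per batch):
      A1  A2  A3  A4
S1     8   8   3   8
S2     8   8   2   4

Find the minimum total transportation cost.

590

A cheapest plan:
  S1→A1: 40 × 8 = 320
  S1→A2: 5 × 8 = 40
  S2→A1: 10 × 8 = 80
  S2→A3: 5 × 2 = 10
  S2→A4: 35 × 4 = 140
Total = 320 + 40 + 80 + 10 + 140 = 590.
(Supply check: S1 ships 45; S2 ships 50.)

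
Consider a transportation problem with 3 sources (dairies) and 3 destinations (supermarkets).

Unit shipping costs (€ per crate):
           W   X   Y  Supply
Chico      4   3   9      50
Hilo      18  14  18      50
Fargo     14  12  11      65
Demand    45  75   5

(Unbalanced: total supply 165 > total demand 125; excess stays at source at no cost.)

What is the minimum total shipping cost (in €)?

1110

One minimum-cost allocation:
  Chico→W: 45 × €4 = €180
  Chico→X: 5 × €3 = €15
  Hilo→X: 10 × €14 = €140
  Fargo→X: 60 × €12 = €720
  Fargo→Y: 5 × €11 = €55
Total = 180 + 15 + 140 + 720 + 55 = €1110.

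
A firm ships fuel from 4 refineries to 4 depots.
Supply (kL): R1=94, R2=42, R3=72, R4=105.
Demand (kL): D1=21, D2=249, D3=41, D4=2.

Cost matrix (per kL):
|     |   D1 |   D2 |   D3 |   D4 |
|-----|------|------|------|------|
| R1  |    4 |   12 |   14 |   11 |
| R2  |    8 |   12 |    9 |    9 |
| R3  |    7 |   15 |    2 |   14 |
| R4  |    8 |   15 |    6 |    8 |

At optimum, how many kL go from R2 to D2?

The minimum-cost plan:
  R1–D2: 94 kL
  R2–D2: 42 kL
  R3–D1: 21 kL
  R3–D2: 10 kL
  R3–D3: 41 kL
  R4–D2: 103 kL
  R4–D4: 2 kL
Total cost = 3572.
So R2→D2 carries 42 kL.

42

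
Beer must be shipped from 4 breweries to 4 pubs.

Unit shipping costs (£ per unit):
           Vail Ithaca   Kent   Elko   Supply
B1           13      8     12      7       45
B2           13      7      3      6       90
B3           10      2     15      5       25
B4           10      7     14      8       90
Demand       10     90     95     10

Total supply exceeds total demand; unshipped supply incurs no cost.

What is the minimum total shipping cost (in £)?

One minimum-cost allocation:
  B1→Kent: 5 × £12 = £60
  B1→Elko: 10 × £7 = £70
  B2→Kent: 90 × £3 = £270
  B3→Ithaca: 25 × £2 = £50
  B4→Vail: 10 × £10 = £100
  B4→Ithaca: 65 × £7 = £455
Total = 60 + 70 + 270 + 50 + 100 + 455 = £1005.
(Supply check: B1 ships 15; B2 ships 90; B3 ships 25; B4 ships 75.)

1005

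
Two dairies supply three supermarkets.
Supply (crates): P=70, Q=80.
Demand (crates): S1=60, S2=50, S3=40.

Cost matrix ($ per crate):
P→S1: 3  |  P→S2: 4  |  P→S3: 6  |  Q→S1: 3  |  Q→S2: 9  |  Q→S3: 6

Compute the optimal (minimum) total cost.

A cheapest plan:
  P→S1: 20 × $3 = $60
  P→S2: 50 × $4 = $200
  Q→S1: 40 × $3 = $120
  Q→S3: 40 × $6 = $240
Total = 60 + 200 + 120 + 240 = $620.

620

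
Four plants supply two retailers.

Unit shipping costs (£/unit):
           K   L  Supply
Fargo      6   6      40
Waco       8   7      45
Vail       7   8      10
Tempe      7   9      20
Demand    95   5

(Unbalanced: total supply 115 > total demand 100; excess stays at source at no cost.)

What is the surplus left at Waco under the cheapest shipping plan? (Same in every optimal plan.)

15

Minimum-cost shipments:
  Fargo→K: 40 × £6 = £240
  Waco→K: 25 × £8 = £200
  Waco→L: 5 × £7 = £35
  Vail→K: 10 × £7 = £70
  Tempe→K: 20 × £7 = £140
Total cost = £685.
Waco ships 30 of its 45, leaving 15.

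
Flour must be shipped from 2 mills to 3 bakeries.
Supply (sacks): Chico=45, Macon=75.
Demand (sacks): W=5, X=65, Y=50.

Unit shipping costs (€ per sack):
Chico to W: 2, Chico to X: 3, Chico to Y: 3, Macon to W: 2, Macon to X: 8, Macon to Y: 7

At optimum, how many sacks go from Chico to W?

Optimal shipments:
  Chico->X: 45 sacks
  Macon->W: 5 sacks
  Macon->X: 20 sacks
  Macon->Y: 50 sacks
Total cost = €655.
The route Chico→W is not used.

0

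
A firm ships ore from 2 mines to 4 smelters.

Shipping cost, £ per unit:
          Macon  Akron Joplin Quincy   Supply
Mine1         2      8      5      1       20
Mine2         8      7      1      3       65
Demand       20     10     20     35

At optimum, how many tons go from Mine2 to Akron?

10

The minimum-cost plan:
  Mine1 to Macon: 20 × £2 = £40
  Mine2 to Akron: 10 × £7 = £70
  Mine2 to Joplin: 20 × £1 = £20
  Mine2 to Quincy: 35 × £3 = £105
Total cost = £235.
So Mine2→Akron carries 10 tons.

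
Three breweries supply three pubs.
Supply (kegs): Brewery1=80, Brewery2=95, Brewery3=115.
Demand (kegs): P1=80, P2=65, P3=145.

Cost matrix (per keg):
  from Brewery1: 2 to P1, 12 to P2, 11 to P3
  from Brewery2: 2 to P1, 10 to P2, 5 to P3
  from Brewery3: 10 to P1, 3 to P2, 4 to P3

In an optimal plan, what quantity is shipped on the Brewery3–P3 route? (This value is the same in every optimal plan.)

50

The minimum-cost plan:
  Brewery1–P1: 80 × 2 = 160
  Brewery2–P3: 95 × 5 = 475
  Brewery3–P2: 65 × 3 = 195
  Brewery3–P3: 50 × 4 = 200
Total cost = 1030.
So Brewery3→P3 carries 50 kegs.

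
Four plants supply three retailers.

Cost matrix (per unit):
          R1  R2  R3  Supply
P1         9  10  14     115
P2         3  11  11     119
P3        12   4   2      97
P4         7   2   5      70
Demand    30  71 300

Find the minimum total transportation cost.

One minimum-cost allocation:
  P1–R2: 71 × 10 = 710
  P1–R3: 44 × 14 = 616
  P2–R1: 30 × 3 = 90
  P2–R3: 89 × 11 = 979
  P3–R3: 97 × 2 = 194
  P4–R3: 70 × 5 = 350
Total = 710 + 616 + 90 + 979 + 194 + 350 = 2939.
(Supply check: P1 ships 115; P2 ships 119; P3 ships 97; P4 ships 70.)

2939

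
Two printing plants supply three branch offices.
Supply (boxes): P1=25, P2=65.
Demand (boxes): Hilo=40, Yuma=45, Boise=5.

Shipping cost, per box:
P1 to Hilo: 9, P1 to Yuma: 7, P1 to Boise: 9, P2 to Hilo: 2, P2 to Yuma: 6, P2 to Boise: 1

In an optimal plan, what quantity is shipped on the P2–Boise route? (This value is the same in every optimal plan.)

5

Optimal shipments:
  P1–Yuma: 25 boxes
  P2–Hilo: 40 boxes
  P2–Yuma: 20 boxes
  P2–Boise: 5 boxes
Total cost = 380.
So P2→Boise carries 5 boxes.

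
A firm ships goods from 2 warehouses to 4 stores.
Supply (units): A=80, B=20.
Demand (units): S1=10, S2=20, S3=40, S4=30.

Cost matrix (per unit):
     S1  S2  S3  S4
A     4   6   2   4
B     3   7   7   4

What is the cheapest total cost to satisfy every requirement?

An optimal shipping plan:
  A→S2: 20 units
  A→S3: 40 units
  A→S4: 20 units
  B→S1: 10 units
  B→S4: 10 units
Total cost = 350.

350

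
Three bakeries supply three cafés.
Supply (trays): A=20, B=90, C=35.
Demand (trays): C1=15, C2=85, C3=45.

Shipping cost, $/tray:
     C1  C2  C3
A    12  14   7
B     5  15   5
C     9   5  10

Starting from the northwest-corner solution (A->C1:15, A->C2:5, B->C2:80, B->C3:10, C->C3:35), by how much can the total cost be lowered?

645

Current plan cost = 15·12 + 5·14 + 80·15 + 10·5 + 35·10 = $1850.
Optimal plan:
  A→C2: 20 × $14 = $280
  B→C1: 15 × $5 = $75
  B→C2: 30 × $15 = $450
  B→C3: 45 × $5 = $225
  C→C2: 35 × $5 = $175
Optimal cost = $1205.
Saving = 1850 − 1205 = $645.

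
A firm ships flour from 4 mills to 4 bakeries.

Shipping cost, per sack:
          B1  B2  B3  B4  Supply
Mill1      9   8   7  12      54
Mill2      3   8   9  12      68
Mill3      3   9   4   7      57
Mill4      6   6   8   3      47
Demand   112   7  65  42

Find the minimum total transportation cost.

An optimal shipping plan:
  Mill1–B2: 2 × 8 = 16
  Mill1–B3: 52 × 7 = 364
  Mill2–B1: 68 × 3 = 204
  Mill3–B1: 44 × 3 = 132
  Mill3–B3: 13 × 4 = 52
  Mill4–B2: 5 × 6 = 30
  Mill4–B4: 42 × 3 = 126
Total = 16 + 364 + 204 + 132 + 52 + 30 + 126 = 924.

924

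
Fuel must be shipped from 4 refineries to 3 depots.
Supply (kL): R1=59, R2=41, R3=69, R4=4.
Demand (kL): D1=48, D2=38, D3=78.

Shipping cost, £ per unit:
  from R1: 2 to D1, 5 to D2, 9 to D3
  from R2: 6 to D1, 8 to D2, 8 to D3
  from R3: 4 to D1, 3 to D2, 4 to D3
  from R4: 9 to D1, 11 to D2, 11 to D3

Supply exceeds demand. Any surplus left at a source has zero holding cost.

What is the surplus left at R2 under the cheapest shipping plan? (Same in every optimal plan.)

Minimum-cost shipments:
  R1–D1: 48 × £2 = £96
  R1–D2: 11 × £5 = £55
  R2–D3: 36 × £8 = £288
  R3–D2: 27 × £3 = £81
  R3–D3: 42 × £4 = £168
Total cost = £688.
R2 ships 36 of its 41, leaving 5.

5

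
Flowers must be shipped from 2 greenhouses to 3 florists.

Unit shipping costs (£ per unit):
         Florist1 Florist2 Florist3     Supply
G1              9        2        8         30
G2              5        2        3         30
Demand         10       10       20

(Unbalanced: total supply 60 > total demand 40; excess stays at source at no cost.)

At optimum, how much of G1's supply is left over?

20

Minimum-cost shipments:
  G1 to Florist2: 10 × £2 = £20
  G2 to Florist1: 10 × £5 = £50
  G2 to Florist3: 20 × £3 = £60
Total cost = £130.
G1 ships 10 of its 30, leaving 20.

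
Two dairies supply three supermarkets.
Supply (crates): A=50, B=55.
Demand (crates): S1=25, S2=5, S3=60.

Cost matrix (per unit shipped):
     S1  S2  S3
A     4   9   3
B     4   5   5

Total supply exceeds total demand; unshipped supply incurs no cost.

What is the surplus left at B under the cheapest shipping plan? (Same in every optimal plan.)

15

Minimum-cost shipments:
  A->S3: 50 × 3 = 150
  B->S1: 25 × 4 = 100
  B->S2: 5 × 5 = 25
  B->S3: 10 × 5 = 50
Total cost = 325.
B ships 40 of its 55, leaving 15.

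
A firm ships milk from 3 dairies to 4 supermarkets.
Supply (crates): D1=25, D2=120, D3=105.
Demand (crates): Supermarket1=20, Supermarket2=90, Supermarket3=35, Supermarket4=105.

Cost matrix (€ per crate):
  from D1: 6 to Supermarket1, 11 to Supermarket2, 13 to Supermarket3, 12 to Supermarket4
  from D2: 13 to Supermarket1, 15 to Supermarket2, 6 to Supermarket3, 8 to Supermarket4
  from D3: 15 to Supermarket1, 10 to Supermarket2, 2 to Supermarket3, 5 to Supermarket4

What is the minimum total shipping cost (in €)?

One minimum-cost allocation:
  D1–Supermarket1: 20 × €6 = €120
  D1–Supermarket2: 5 × €11 = €55
  D2–Supermarket3: 15 × €6 = €90
  D2–Supermarket4: 105 × €8 = €840
  D3–Supermarket2: 85 × €10 = €850
  D3–Supermarket3: 20 × €2 = €40
Total = 120 + 55 + 90 + 840 + 850 + 40 = €1995.

1995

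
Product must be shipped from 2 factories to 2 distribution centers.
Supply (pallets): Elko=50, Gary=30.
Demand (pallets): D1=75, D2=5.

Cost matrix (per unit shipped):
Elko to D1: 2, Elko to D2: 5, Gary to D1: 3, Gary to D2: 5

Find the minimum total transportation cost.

200

One minimum-cost allocation:
  Elko→D1: 50 pallets
  Gary→D1: 25 pallets
  Gary→D2: 5 pallets
Total cost = 200.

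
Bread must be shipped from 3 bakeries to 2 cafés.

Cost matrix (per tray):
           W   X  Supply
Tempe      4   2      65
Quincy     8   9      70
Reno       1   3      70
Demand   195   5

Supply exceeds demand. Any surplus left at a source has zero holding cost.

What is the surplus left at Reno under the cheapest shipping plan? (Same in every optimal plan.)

0

An optimal plan:
  Tempe→W: 60 × 4 = 240
  Tempe→X: 5 × 2 = 10
  Quincy→W: 65 × 8 = 520
  Reno→W: 70 × 1 = 70
Total cost = 840.
Reno ships 70 of its 70, leaving 0.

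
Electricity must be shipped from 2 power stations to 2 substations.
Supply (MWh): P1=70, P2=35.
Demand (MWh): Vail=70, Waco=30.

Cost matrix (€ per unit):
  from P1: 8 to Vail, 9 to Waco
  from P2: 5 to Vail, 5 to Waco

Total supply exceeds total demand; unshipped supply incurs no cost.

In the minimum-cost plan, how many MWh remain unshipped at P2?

0

Minimum-cost shipments:
  P1–Vail: 65 × €8 = €520
  P2–Vail: 5 × €5 = €25
  P2–Waco: 30 × €5 = €150
Total cost = €695.
P2 ships 35 of its 35, leaving 0.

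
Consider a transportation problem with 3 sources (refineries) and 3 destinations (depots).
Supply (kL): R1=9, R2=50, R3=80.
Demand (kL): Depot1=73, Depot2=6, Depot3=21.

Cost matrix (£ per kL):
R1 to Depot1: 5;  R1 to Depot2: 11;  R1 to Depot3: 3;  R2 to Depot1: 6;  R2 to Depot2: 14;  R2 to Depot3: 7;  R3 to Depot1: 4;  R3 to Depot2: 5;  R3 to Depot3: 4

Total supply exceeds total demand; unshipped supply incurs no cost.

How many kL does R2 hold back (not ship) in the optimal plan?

39

An optimal plan:
  R1 to Depot3: 9 × £3 = £27
  R2 to Depot1: 11 × £6 = £66
  R3 to Depot1: 62 × £4 = £248
  R3 to Depot2: 6 × £5 = £30
  R3 to Depot3: 12 × £4 = £48
Total cost = £419.
R2 ships 11 of its 50, leaving 39.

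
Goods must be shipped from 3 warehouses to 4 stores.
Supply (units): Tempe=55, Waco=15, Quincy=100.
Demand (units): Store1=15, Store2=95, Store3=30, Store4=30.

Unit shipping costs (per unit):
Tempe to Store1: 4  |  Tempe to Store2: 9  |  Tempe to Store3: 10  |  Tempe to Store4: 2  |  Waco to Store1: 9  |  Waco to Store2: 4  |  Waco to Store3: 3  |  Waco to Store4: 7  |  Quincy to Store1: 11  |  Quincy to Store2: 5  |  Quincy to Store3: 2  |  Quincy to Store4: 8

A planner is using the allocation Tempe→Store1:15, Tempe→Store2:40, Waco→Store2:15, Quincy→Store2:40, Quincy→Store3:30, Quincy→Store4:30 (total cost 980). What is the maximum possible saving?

300

Current plan cost = 15·4 + 40·9 + 15·4 + 40·5 + 30·2 + 30·8 = 980.
Optimal plan:
  Tempe to Store1: 15 × 4 = 60
  Tempe to Store2: 10 × 9 = 90
  Tempe to Store4: 30 × 2 = 60
  Waco to Store2: 15 × 4 = 60
  Quincy to Store2: 70 × 5 = 350
  Quincy to Store3: 30 × 2 = 60
Optimal cost = 680.
Saving = 980 − 680 = 300.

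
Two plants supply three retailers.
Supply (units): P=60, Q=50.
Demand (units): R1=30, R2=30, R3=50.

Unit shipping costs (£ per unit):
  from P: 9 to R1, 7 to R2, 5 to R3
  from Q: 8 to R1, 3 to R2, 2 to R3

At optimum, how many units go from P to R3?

30

Solving gives:
  P->R1: 30 × £9 = £270
  P->R3: 30 × £5 = £150
  Q->R2: 30 × £3 = £90
  Q->R3: 20 × £2 = £40
Total cost = £550.
So P→R3 carries 30 units.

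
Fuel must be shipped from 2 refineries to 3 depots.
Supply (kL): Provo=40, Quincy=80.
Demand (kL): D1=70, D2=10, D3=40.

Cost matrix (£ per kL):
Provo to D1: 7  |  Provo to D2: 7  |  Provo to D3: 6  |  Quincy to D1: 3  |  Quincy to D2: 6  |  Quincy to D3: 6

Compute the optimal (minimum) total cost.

510

A cheapest plan:
  Provo–D3: 40 × £6 = £240
  Quincy–D1: 70 × £3 = £210
  Quincy–D2: 10 × £6 = £60
Total = 240 + 210 + 60 = £510.
(Supply check: Provo ships 40; Quincy ships 80.)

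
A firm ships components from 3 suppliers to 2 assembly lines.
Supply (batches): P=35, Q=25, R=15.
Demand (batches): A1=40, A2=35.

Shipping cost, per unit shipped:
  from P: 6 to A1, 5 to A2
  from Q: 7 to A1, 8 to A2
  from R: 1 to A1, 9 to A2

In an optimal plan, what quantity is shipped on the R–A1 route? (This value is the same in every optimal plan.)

15

Optimal shipments:
  P–A2: 35 batches
  Q–A1: 25 batches
  R–A1: 15 batches
Total cost = 365.
So R→A1 carries 15 batches.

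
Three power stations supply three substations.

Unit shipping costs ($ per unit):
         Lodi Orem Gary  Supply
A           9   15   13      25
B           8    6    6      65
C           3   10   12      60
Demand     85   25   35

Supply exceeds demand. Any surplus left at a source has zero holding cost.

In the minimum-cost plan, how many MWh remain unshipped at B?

An optimal plan:
  A to Lodi: 20 × $9 = $180
  B to Lodi: 5 × $8 = $40
  B to Orem: 25 × $6 = $150
  B to Gary: 35 × $6 = $210
  C to Lodi: 60 × $3 = $180
Total cost = $760.
B ships 65 of its 65, leaving 0.

0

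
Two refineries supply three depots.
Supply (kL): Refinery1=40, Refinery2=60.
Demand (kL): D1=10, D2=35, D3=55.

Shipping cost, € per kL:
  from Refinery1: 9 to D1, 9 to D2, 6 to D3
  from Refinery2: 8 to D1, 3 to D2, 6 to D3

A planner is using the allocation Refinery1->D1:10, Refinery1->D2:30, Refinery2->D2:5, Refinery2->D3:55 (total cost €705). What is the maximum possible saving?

190

Current plan cost = 10·9 + 30·9 + 5·3 + 55·6 = €705.
Optimal plan:
  Refinery1→D3: 40 kL
  Refinery2→D1: 10 kL
  Refinery2→D2: 35 kL
  Refinery2→D3: 15 kL
Optimal cost = €515.
Saving = 705 − 515 = €190.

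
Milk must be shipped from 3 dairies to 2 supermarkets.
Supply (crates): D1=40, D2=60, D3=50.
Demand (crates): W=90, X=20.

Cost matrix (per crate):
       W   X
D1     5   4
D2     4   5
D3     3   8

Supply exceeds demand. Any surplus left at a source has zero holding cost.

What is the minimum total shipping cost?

390

Optimal allocation:
  D1 to X: 20 crates
  D2 to W: 40 crates
  D3 to W: 50 crates
Total cost = 390.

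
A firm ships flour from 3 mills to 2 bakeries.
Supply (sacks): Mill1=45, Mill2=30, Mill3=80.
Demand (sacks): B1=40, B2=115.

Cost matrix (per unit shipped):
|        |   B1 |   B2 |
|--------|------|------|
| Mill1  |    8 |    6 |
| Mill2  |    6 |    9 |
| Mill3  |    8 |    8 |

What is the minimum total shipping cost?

1090

An optimal shipping plan:
  Mill1->B2: 45 × 6 = 270
  Mill2->B1: 30 × 6 = 180
  Mill3->B1: 10 × 8 = 80
  Mill3->B2: 70 × 8 = 560
Total = 270 + 180 + 80 + 560 = 1090.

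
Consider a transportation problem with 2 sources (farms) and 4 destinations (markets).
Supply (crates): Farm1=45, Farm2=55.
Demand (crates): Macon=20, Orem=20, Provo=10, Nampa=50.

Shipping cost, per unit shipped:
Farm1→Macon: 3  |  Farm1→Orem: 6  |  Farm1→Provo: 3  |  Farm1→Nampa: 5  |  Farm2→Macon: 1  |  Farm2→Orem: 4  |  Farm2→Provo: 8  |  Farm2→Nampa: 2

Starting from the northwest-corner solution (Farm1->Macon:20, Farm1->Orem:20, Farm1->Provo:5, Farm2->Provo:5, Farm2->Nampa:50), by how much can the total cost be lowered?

35

Current plan cost = 20·3 + 20·6 + 5·3 + 5·8 + 50·2 = 335.
Optimal plan:
  Farm1->Macon: 20 × 3 = 60
  Farm1->Orem: 15 × 6 = 90
  Farm1->Provo: 10 × 3 = 30
  Farm2->Orem: 5 × 4 = 20
  Farm2->Nampa: 50 × 2 = 100
Optimal cost = 300.
Saving = 335 − 300 = 35.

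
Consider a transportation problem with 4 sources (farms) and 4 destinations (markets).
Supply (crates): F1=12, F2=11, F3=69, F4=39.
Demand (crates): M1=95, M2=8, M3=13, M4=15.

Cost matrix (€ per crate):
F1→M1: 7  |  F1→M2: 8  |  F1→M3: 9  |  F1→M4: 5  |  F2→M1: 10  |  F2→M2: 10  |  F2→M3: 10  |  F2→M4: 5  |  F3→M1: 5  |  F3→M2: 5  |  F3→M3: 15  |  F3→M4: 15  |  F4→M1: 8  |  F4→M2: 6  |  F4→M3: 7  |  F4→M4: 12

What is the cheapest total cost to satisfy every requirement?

Optimal allocation:
  F1 to M1: 8 × €7 = €56
  F1 to M4: 4 × €5 = €20
  F2 to M4: 11 × €5 = €55
  F3 to M1: 69 × €5 = €345
  F4 to M1: 18 × €8 = €144
  F4 to M2: 8 × €6 = €48
  F4 to M3: 13 × €7 = €91
Total = 56 + 20 + 55 + 345 + 144 + 48 + 91 = €759.

759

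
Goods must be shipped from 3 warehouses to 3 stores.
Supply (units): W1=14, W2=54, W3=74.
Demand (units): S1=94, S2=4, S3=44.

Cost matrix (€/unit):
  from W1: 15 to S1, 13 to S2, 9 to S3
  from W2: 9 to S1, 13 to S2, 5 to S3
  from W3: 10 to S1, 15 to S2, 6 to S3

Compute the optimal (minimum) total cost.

1232

Optimal allocation:
  W1 to S2: 4 × €13 = €52
  W1 to S3: 10 × €9 = €90
  W2 to S1: 20 × €9 = €180
  W2 to S3: 34 × €5 = €170
  W3 to S1: 74 × €10 = €740
Total = 52 + 90 + 180 + 170 + 740 = €1232.
(Supply check: W1 ships 14; W2 ships 54; W3 ships 74.)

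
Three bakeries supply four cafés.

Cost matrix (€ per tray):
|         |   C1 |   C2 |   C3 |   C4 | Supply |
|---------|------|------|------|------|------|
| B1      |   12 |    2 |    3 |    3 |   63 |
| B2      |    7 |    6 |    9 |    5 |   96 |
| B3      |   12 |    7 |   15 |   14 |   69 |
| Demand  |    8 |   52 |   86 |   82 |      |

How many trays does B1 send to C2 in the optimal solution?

Solving gives:
  B1–C3: 63 × €3 = €189
  B2–C3: 14 × €9 = €126
  B2–C4: 82 × €5 = €410
  B3–C1: 8 × €12 = €96
  B3–C2: 52 × €7 = €364
  B3–C3: 9 × €15 = €135
Total cost = €1320.
The route B1→C2 is not used.

0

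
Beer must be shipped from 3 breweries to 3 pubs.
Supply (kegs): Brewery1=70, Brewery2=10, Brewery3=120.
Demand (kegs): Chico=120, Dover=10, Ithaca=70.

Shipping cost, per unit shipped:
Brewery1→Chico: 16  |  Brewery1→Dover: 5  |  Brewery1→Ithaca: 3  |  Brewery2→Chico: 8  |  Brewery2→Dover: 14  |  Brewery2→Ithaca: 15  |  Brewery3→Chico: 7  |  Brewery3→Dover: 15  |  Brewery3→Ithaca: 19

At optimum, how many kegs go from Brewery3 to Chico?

Optimal shipments:
  Brewery1->Ithaca: 70 kegs
  Brewery2->Dover: 10 kegs
  Brewery3->Chico: 120 kegs
Total cost = 1190.
So Brewery3→Chico carries 120 kegs.

120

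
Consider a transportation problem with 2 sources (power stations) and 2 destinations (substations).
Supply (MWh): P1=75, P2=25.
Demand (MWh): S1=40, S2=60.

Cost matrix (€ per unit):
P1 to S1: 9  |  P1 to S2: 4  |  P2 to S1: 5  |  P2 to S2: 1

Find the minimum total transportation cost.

500

An optimal shipping plan:
  P1->S1: 15 × €9 = €135
  P1->S2: 60 × €4 = €240
  P2->S1: 25 × €5 = €125
Total = 135 + 240 + 125 = €500.
(Supply check: P1 ships 75; P2 ships 25.)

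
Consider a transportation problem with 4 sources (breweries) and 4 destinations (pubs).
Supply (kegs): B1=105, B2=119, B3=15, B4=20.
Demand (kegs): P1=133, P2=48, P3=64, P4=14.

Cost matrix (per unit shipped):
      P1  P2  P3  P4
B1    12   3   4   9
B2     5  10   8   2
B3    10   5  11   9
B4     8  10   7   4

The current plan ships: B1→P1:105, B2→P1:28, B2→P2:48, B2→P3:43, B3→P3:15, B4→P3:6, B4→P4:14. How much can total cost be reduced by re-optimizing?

Current plan cost = 105·12 + 28·5 + 48·10 + 43·8 + 15·11 + 6·7 + 14·4 = 2487.
Optimal plan:
  B1->P2: 41 × 3 = 123
  B1->P3: 64 × 4 = 256
  B2->P1: 119 × 5 = 595
  B3->P1: 8 × 10 = 80
  B3->P2: 7 × 5 = 35
  B4->P1: 6 × 8 = 48
  B4->P4: 14 × 4 = 56
Optimal cost = 1193.
Saving = 2487 − 1193 = 1294.

1294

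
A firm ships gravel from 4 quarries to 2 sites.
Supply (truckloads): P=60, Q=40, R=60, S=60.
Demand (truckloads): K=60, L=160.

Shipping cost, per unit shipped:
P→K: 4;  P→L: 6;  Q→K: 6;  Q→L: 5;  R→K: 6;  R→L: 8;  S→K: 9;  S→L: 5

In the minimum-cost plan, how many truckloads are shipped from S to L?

Optimal shipments:
  P→K: 60 truckloads
  Q→L: 40 truckloads
  R→L: 60 truckloads
  S→L: 60 truckloads
Total cost = 1220.
So S→L carries 60 truckloads.

60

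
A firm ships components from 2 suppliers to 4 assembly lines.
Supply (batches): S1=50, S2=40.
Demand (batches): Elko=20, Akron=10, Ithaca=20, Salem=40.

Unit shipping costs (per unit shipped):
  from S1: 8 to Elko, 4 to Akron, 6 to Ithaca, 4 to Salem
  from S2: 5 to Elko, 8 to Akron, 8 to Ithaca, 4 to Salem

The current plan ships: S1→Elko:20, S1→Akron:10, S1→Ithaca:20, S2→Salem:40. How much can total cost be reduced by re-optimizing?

60

Current plan cost = 20·8 + 10·4 + 20·6 + 40·4 = 480.
Optimal plan:
  S1→Akron: 10 × 4 = 40
  S1→Ithaca: 20 × 6 = 120
  S1→Salem: 20 × 4 = 80
  S2→Elko: 20 × 5 = 100
  S2→Salem: 20 × 4 = 80
Optimal cost = 420.
Saving = 480 − 420 = 60.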